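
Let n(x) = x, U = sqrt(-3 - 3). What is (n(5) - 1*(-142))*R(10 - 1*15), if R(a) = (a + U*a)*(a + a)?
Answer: 7350 + 7350*I*sqrt(6) ≈ 7350.0 + 18004.0*I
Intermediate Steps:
U = I*sqrt(6) (U = sqrt(-6) = I*sqrt(6) ≈ 2.4495*I)
R(a) = 2*a*(a + I*a*sqrt(6)) (R(a) = (a + (I*sqrt(6))*a)*(a + a) = (a + I*a*sqrt(6))*(2*a) = 2*a*(a + I*a*sqrt(6)))
(n(5) - 1*(-142))*R(10 - 1*15) = (5 - 1*(-142))*(2*(10 - 1*15)**2*(1 + I*sqrt(6))) = (5 + 142)*(2*(10 - 15)**2*(1 + I*sqrt(6))) = 147*(2*(-5)**2*(1 + I*sqrt(6))) = 147*(2*25*(1 + I*sqrt(6))) = 147*(50 + 50*I*sqrt(6)) = 7350 + 7350*I*sqrt(6)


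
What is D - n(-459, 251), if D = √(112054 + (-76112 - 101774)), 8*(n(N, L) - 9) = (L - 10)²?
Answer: -58153/8 + 2*I*√16458 ≈ -7269.1 + 256.58*I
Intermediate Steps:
n(N, L) = 9 + (-10 + L)²/8 (n(N, L) = 9 + (L - 10)²/8 = 9 + (-10 + L)²/8)
D = 2*I*√16458 (D = √(112054 - 177886) = √(-65832) = 2*I*√16458 ≈ 256.58*I)
D - n(-459, 251) = 2*I*√16458 - (9 + (-10 + 251)²/8) = 2*I*√16458 - (9 + (⅛)*241²) = 2*I*√16458 - (9 + (⅛)*58081) = 2*I*√16458 - (9 + 58081/8) = 2*I*√16458 - 1*58153/8 = 2*I*√16458 - 58153/8 = -58153/8 + 2*I*√16458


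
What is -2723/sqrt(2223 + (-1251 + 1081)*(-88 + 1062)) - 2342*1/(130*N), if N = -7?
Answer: 1171/455 + 2723*I*sqrt(163357)/163357 ≈ 2.5736 + 6.7372*I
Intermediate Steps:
-2723/sqrt(2223 + (-1251 + 1081)*(-88 + 1062)) - 2342*1/(130*N) = -2723/sqrt(2223 + (-1251 + 1081)*(-88 + 1062)) - 2342/(-7*(-10)*(-13)) = -2723/sqrt(2223 - 170*974) - 2342/(70*(-13)) = -2723/sqrt(2223 - 165580) - 2342/(-910) = -2723*(-I*sqrt(163357)/163357) - 2342*(-1/910) = -2723*(-I*sqrt(163357)/163357) + 1171/455 = -(-2723)*I*sqrt(163357)/163357 + 1171/455 = 2723*I*sqrt(163357)/163357 + 1171/455 = 1171/455 + 2723*I*sqrt(163357)/163357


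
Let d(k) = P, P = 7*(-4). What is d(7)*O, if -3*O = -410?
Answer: -11480/3 ≈ -3826.7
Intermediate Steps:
O = 410/3 (O = -⅓*(-410) = 410/3 ≈ 136.67)
P = -28
d(k) = -28
d(7)*O = -28*410/3 = -11480/3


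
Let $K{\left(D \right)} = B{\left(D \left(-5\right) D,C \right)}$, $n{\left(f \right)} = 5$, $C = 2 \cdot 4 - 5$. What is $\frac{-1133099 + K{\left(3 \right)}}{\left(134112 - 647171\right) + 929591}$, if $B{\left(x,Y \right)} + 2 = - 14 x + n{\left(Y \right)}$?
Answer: $- \frac{566233}{208266} \approx -2.7188$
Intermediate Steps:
$C = 3$ ($C = 8 - 5 = 3$)
$B{\left(x,Y \right)} = 3 - 14 x$ ($B{\left(x,Y \right)} = -2 - \left(-5 + 14 x\right) = 3 - 14 x$)
$K{\left(D \right)} = 3 + 70 D^{2}$ ($K{\left(D \right)} = 3 - 14 D \left(-5\right) D = 3 - 14 - 5 D D = 3 - 14 \left(- 5 D^{2}\right) = 3 + 70 D^{2}$)
$\frac{-1133099 + K{\left(3 \right)}}{\left(134112 - 647171\right) + 929591} = \frac{-1133099 + \left(3 + 70 \cdot 3^{2}\right)}{\left(134112 - 647171\right) + 929591} = \frac{-1133099 + \left(3 + 70 \cdot 9\right)}{\left(134112 - 647171\right) + 929591} = \frac{-1133099 + \left(3 + 630\right)}{-513059 + 929591} = \frac{-1133099 + 633}{416532} = \left(-1132466\right) \frac{1}{416532} = - \frac{566233}{208266}$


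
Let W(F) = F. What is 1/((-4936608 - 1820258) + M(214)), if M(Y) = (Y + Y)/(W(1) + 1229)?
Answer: -615/4155472376 ≈ -1.4800e-7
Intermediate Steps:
M(Y) = Y/615 (M(Y) = (Y + Y)/(1 + 1229) = (2*Y)/1230 = (2*Y)*(1/1230) = Y/615)
1/((-4936608 - 1820258) + M(214)) = 1/((-4936608 - 1820258) + (1/615)*214) = 1/(-6756866 + 214/615) = 1/(-4155472376/615) = -615/4155472376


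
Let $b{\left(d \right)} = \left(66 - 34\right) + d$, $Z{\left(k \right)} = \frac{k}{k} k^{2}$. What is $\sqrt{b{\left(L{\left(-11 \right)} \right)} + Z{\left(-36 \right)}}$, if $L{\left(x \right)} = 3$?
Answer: $11 \sqrt{11} \approx 36.483$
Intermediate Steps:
$Z{\left(k \right)} = k^{2}$ ($Z{\left(k \right)} = 1 k^{2} = k^{2}$)
$b{\left(d \right)} = 32 + d$
$\sqrt{b{\left(L{\left(-11 \right)} \right)} + Z{\left(-36 \right)}} = \sqrt{\left(32 + 3\right) + \left(-36\right)^{2}} = \sqrt{35 + 1296} = \sqrt{1331} = 11 \sqrt{11}$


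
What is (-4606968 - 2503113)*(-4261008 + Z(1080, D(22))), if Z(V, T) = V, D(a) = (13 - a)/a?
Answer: 30288433134168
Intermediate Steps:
D(a) = (13 - a)/a
(-4606968 - 2503113)*(-4261008 + Z(1080, D(22))) = (-4606968 - 2503113)*(-4261008 + 1080) = -7110081*(-4259928) = 30288433134168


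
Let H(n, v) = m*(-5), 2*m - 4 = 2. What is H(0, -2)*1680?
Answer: -25200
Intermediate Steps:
m = 3 (m = 2 + (½)*2 = 2 + 1 = 3)
H(n, v) = -15 (H(n, v) = 3*(-5) = -15)
H(0, -2)*1680 = -15*1680 = -25200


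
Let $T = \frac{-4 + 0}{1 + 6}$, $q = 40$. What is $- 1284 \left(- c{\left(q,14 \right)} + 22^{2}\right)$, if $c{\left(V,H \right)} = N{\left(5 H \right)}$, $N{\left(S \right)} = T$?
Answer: $- \frac{4355328}{7} \approx -6.2219 \cdot 10^{5}$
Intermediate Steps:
$T = - \frac{4}{7} \approx -0.57143$
$N{\left(S \right)} = - \frac{4}{7}$
$c{\left(V,H \right)} = - \frac{4}{7}$
$- 1284 \left(- c{\left(q,14 \right)} + 22^{2}\right) = - 1284 \left(\left(-1\right) \left(- \frac{4}{7}\right) + 22^{2}\right) = - 1284 \left(\frac{4}{7} + 484\right) = \left(-1284\right) \frac{3392}{7} = - \frac{4355328}{7}$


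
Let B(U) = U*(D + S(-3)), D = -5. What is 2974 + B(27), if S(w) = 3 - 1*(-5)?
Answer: 3055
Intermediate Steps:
S(w) = 8 (S(w) = 3 + 5 = 8)
B(U) = 3*U (B(U) = U*(-5 + 8) = U*3 = 3*U)
2974 + B(27) = 2974 + 3*27 = 2974 + 81 = 3055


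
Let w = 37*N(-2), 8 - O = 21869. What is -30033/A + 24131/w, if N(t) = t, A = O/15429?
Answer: 3751392203/179746 ≈ 20871.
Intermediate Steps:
O = -21861 (O = 8 - 1*21869 = 8 - 21869 = -21861)
A = -7287/5143 (A = -21861/15429 = -21861*1/15429 = -7287/5143 ≈ -1.4169)
w = -74 (w = 37*(-2) = -74)
-30033/A + 24131/w = -30033/(-7287/5143) + 24131/(-74) = -30033*(-5143/7287) + 24131*(-1/74) = 51486573/2429 - 24131/74 = 3751392203/179746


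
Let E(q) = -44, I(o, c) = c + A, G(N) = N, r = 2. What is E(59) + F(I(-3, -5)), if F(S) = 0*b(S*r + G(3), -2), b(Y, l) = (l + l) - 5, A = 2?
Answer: -44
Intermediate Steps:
b(Y, l) = -5 + 2*l (b(Y, l) = 2*l - 5 = -5 + 2*l)
I(o, c) = 2 + c (I(o, c) = c + 2 = 2 + c)
F(S) = 0 (F(S) = 0*(-5 + 2*(-2)) = 0*(-5 - 4) = 0*(-9) = 0)
E(59) + F(I(-3, -5)) = -44 + 0 = -44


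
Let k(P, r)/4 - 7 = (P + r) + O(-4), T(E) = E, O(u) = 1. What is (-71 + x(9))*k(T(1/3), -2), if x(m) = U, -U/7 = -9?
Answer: -608/3 ≈ -202.67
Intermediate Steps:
U = 63 (U = -7*(-9) = 63)
x(m) = 63
k(P, r) = 32 + 4*P + 4*r (k(P, r) = 28 + 4*((P + r) + 1) = 28 + 4*(1 + P + r) = 28 + (4 + 4*P + 4*r) = 32 + 4*P + 4*r)
(-71 + x(9))*k(T(1/3), -2) = (-71 + 63)*(32 + 4/3 + 4*(-2)) = -8*(32 + 4*(1/3) - 8) = -8*(32 + 4/3 - 8) = -8*76/3 = -608/3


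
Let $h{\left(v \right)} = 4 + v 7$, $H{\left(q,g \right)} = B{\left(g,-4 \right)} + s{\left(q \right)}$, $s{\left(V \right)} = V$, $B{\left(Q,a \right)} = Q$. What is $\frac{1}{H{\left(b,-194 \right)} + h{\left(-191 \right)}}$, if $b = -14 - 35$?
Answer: $- \frac{1}{1576} \approx -0.00063452$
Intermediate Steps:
$b = -49$
$H{\left(q,g \right)} = g + q$
$h{\left(v \right)} = 4 + 7 v$
$\frac{1}{H{\left(b,-194 \right)} + h{\left(-191 \right)}} = \frac{1}{\left(-194 - 49\right) + \left(4 + 7 \left(-191\right)\right)} = \frac{1}{-243 + \left(4 - 1337\right)} = \frac{1}{-243 - 1333} = \frac{1}{-1576} = - \frac{1}{1576}$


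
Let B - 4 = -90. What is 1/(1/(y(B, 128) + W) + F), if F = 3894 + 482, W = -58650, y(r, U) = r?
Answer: 58736/257028735 ≈ 0.00022852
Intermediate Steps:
B = -86 (B = 4 - 90 = -86)
F = 4376
1/(1/(y(B, 128) + W) + F) = 1/(1/(-86 - 58650) + 4376) = 1/(1/(-58736) + 4376) = 1/(-1/58736 + 4376) = 1/(257028735/58736) = 58736/257028735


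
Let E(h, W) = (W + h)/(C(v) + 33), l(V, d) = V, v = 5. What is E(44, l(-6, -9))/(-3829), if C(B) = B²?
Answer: -19/111041 ≈ -0.00017111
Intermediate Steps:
E(h, W) = W/58 + h/58 (E(h, W) = (W + h)/(5² + 33) = (W + h)/(25 + 33) = (W + h)/58 = (W + h)*(1/58) = W/58 + h/58)
E(44, l(-6, -9))/(-3829) = ((1/58)*(-6) + (1/58)*44)/(-3829) = (-3/29 + 22/29)*(-1/3829) = (19/29)*(-1/3829) = -19/111041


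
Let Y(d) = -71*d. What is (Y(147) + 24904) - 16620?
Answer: -2153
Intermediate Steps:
(Y(147) + 24904) - 16620 = (-71*147 + 24904) - 16620 = (-10437 + 24904) - 16620 = 14467 - 16620 = -2153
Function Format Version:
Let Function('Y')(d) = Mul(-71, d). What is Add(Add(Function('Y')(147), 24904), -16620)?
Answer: -2153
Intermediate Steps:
Add(Add(Function('Y')(147), 24904), -16620) = Add(Add(Mul(-71, 147), 24904), -16620) = Add(Add(-10437, 24904), -16620) = Add(14467, -16620) = -2153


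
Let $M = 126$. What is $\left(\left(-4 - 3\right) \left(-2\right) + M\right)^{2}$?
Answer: $19600$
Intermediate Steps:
$\left(\left(-4 - 3\right) \left(-2\right) + M\right)^{2} = \left(\left(-4 - 3\right) \left(-2\right) + 126\right)^{2} = \left(\left(-7\right) \left(-2\right) + 126\right)^{2} = \left(14 + 126\right)^{2} = 140^{2} = 19600$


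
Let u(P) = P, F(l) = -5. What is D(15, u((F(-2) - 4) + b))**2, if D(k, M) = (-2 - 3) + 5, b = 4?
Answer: 0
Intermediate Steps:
D(k, M) = 0 (D(k, M) = -5 + 5 = 0)
D(15, u((F(-2) - 4) + b))**2 = 0**2 = 0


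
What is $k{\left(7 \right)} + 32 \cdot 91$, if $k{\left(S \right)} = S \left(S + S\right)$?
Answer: $3010$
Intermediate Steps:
$k{\left(S \right)} = 2 S^{2}$ ($k{\left(S \right)} = S 2 S = 2 S^{2}$)
$k{\left(7 \right)} + 32 \cdot 91 = 2 \cdot 7^{2} + 32 \cdot 91 = 2 \cdot 49 + 2912 = 98 + 2912 = 3010$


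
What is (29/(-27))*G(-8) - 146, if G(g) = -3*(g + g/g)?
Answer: -1517/9 ≈ -168.56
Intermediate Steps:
G(g) = -3 - 3*g (G(g) = -3*(g + 1) = -3*(1 + g) = -3 - 3*g)
(29/(-27))*G(-8) - 146 = (29/(-27))*(-3 - 3*(-8)) - 146 = (29*(-1/27))*(-3 + 24) - 146 = -29/27*21 - 146 = -203/9 - 146 = -1517/9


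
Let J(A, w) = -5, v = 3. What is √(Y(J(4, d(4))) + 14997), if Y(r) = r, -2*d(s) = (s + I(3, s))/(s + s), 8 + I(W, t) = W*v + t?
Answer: 4*√937 ≈ 122.44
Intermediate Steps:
I(W, t) = -8 + t + 3*W (I(W, t) = -8 + (W*3 + t) = -8 + (3*W + t) = -8 + (t + 3*W) = -8 + t + 3*W)
d(s) = -(1 + 2*s)/(4*s) (d(s) = -(s + (-8 + s + 3*3))/(2*(s + s)) = -(s + (-8 + s + 9))/(2*(2*s)) = -(s + (1 + s))*1/(2*s)/2 = -(1 + 2*s)*1/(2*s)/2 = -(1 + 2*s)/(4*s))
√(Y(J(4, d(4))) + 14997) = √(-5 + 14997) = √14992 = 4*√937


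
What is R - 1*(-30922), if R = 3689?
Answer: 34611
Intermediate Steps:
R - 1*(-30922) = 3689 - 1*(-30922) = 3689 + 30922 = 34611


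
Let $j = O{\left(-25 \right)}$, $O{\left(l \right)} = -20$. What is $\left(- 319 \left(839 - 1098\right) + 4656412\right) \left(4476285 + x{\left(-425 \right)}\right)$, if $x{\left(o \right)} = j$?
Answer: $21213167551745$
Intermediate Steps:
$j = -20$
$x{\left(o \right)} = -20$
$\left(- 319 \left(839 - 1098\right) + 4656412\right) \left(4476285 + x{\left(-425 \right)}\right) = \left(- 319 \left(839 - 1098\right) + 4656412\right) \left(4476285 - 20\right) = \left(\left(-319\right) \left(-259\right) + 4656412\right) 4476265 = \left(82621 + 4656412\right) 4476265 = 4739033 \cdot 4476265 = 21213167551745$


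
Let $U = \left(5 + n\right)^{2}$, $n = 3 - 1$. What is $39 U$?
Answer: $1911$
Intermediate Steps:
$n = 2$ ($n = 3 - 1 = 2$)
$U = 49$ ($U = \left(5 + 2\right)^{2} = 7^{2} = 49$)
$39 U = 39 \cdot 49 = 1911$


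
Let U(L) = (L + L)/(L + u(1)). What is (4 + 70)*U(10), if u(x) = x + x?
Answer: 370/3 ≈ 123.33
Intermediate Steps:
u(x) = 2*x
U(L) = 2*L/(2 + L) (U(L) = (L + L)/(L + 2*1) = (2*L)/(L + 2) = (2*L)/(2 + L) = 2*L/(2 + L))
(4 + 70)*U(10) = (4 + 70)*(2*10/(2 + 10)) = 74*(2*10/12) = 74*(2*10*(1/12)) = 74*(5/3) = 370/3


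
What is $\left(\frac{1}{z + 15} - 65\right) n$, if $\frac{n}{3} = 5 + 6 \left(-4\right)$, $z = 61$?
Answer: $\frac{14817}{4} \approx 3704.3$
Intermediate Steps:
$n = -57$ ($n = 3 \left(5 + 6 \left(-4\right)\right) = 3 \left(5 - 24\right) = 3 \left(-19\right) = -57$)
$\left(\frac{1}{z + 15} - 65\right) n = \left(\frac{1}{61 + 15} - 65\right) \left(-57\right) = \left(\frac{1}{76} - 65\right) \left(-57\right) = \left(- \frac{4939}{76}\right) \left(-57\right) = \frac{14817}{4}$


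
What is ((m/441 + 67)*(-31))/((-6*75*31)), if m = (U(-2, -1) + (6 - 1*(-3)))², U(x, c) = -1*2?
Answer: 302/2025 ≈ 0.14914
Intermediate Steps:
U(x, c) = -2
m = 49 (m = (-2 + (6 - 1*(-3)))² = (-2 + (6 + 3))² = (-2 + 9)² = 7² = 49)
((m/441 + 67)*(-31))/((-6*75*31)) = ((49/441 + 67)*(-31))/((-6*75*31)) = ((49*(1/441) + 67)*(-31))/((-450*31)) = ((⅑ + 67)*(-31))/(-13950) = ((604/9)*(-31))*(-1/13950) = -18724/9*(-1/13950) = 302/2025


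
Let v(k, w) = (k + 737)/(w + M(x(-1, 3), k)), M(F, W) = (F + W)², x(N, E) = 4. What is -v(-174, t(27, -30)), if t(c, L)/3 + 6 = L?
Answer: -563/28792 ≈ -0.019554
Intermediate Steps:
t(c, L) = -18 + 3*L
v(k, w) = (737 + k)/(w + (4 + k)²) (v(k, w) = (k + 737)/(w + (4 + k)²) = (737 + k)/(w + (4 + k)²))
-v(-174, t(27, -30)) = -(737 - 174)/((-18 + 3*(-30)) + (4 - 174)²) = -563/((-18 - 90) + (-170)²) = -563/(-108 + 28900) = -563/28792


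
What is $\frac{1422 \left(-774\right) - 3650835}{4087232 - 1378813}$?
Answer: $- \frac{4751463}{2708419} \approx -1.7543$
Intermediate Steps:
$\frac{1422 \left(-774\right) - 3650835}{4087232 - 1378813} = \frac{-1100628 - 3650835}{2708419} = \left(-4751463\right) \frac{1}{2708419} = - \frac{4751463}{2708419}$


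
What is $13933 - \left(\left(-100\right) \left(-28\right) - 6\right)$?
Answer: $11139$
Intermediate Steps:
$13933 - \left(\left(-100\right) \left(-28\right) - 6\right) = 13933 - \left(2800 - 6\right) = 13933 - 2794 = 11139$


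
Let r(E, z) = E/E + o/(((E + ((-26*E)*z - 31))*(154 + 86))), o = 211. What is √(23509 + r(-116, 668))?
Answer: √343484663803853138265/120872460 ≈ 153.33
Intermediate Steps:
r(E, z) = 1 + 211/(-7440 + 240*E - 6240*E*z) (r(E, z) = E/E + 211/(((E + ((-26*E)*z - 31))*(154 + 86))) = 1 + 211/(((E + (-26*E*z - 31))*240)) = 1 + 211/(((E + (-31 - 26*E*z))*240)) = 1 + 211/(((-31 + E - 26*E*z)*240)) = 1 + 211/(-7440 + 240*E - 6240*E*z))
√(23509 + r(-116, 668)) = √(23509 + (7229/240 - 1*(-116) + 26*(-116)*668)/(31 - 1*(-116) + 26*(-116)*668)) = √(23509 + (7229/240 + 116 - 2014688)/(31 + 116 - 2014688)) = √(23509 - 483490051/240/(-2014541)) = √(23509 - 1/2014541*(-483490051/240)) = √(23509 + 483490051/483489840) = √(11366846138611/483489840) = √343484663803853138265/120872460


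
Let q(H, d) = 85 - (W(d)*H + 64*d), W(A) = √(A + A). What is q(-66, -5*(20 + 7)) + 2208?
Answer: 10933 + 198*I*√30 ≈ 10933.0 + 1084.5*I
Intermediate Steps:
W(A) = √2*√A (W(A) = √(2*A) = √2*√A)
q(H, d) = 85 - 64*d - H*√2*√d (q(H, d) = 85 - ((√2*√d)*H + 64*d) = 85 - (H*√2*√d + 64*d) = 85 - (64*d + H*√2*√d) = 85 + (-64*d - H*√2*√d) = 85 - 64*d - H*√2*√d)
q(-66, -5*(20 + 7)) + 2208 = (85 - (-320)*(20 + 7) - 1*(-66)*√2*√(-5*(20 + 7))) + 2208 = (85 - (-320)*27 - 1*(-66)*√2*√(-5*27)) + 2208 = (85 - 64*(-135) - 1*(-66)*√2*√(-135)) + 2208 = (85 + 8640 - 1*(-66)*√2*3*I*√15) + 2208 = (85 + 8640 + 198*I*√30) + 2208 = (8725 + 198*I*√30) + 2208 = 10933 + 198*I*√30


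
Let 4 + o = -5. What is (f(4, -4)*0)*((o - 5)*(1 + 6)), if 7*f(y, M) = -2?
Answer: 0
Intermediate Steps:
o = -9 (o = -4 - 5 = -9)
f(y, M) = -2/7 (f(y, M) = (⅐)*(-2) = -2/7)
(f(4, -4)*0)*((o - 5)*(1 + 6)) = (-2/7*0)*((-9 - 5)*(1 + 6)) = 0*(-14*7) = 0*(-98) = 0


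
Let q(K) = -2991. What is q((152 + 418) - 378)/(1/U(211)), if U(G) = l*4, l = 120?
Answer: -1435680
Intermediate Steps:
U(G) = 480 (U(G) = 120*4 = 480)
q((152 + 418) - 378)/(1/U(211)) = -2991/(1/480) = -2991/1/480 = -2991*480 = -1435680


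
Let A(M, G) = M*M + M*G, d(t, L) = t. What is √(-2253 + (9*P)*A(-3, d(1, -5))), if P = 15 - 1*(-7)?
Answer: I*√1065 ≈ 32.634*I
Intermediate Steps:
P = 22 (P = 15 + 7 = 22)
A(M, G) = M² + G*M
√(-2253 + (9*P)*A(-3, d(1, -5))) = √(-2253 + (9*22)*(-3*(1 - 3))) = √(-2253 + 198*(-3*(-2))) = √(-2253 + 198*6) = √(-2253 + 1188) = √(-1065) = I*√1065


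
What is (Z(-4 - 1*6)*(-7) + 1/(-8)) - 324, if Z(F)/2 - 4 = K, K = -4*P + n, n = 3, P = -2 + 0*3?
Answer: -4273/8 ≈ -534.13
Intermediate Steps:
P = -2 (P = -2 + 0 = -2)
K = 11 (K = -4*(-2) + 3 = 8 + 3 = 11)
Z(F) = 30 (Z(F) = 8 + 2*11 = 8 + 22 = 30)
(Z(-4 - 1*6)*(-7) + 1/(-8)) - 324 = (30*(-7) + 1/(-8)) - 324 = (-210 - ⅛) - 324 = -1681/8 - 324 = -4273/8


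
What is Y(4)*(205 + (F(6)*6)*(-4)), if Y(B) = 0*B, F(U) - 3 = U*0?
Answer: 0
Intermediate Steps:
F(U) = 3 (F(U) = 3 + U*0 = 3 + 0 = 3)
Y(B) = 0
Y(4)*(205 + (F(6)*6)*(-4)) = 0*(205 + (3*6)*(-4)) = 0*(205 + 18*(-4)) = 0*(205 - 72) = 0*133 = 0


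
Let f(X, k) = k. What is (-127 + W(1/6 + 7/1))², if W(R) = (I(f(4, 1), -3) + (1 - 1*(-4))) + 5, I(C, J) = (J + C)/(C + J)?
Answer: 13456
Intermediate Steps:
I(C, J) = 1 (I(C, J) = (C + J)/(C + J) = 1)
W(R) = 11 (W(R) = (1 + (1 - 1*(-4))) + 5 = (1 + (1 + 4)) + 5 = (1 + 5) + 5 = 6 + 5 = 11)
(-127 + W(1/6 + 7/1))² = (-127 + 11)² = (-116)² = 13456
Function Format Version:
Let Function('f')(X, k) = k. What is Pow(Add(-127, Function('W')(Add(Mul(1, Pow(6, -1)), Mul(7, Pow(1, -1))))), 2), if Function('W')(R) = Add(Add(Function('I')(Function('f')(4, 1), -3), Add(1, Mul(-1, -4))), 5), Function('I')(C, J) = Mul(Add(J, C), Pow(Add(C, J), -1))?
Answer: 13456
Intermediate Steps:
Function('I')(C, J) = 1 (Function('I')(C, J) = Mul(Add(C, J), Pow(Add(C, J), -1)) = 1)
Function('W')(R) = 11 (Function('W')(R) = Add(Add(1, Add(1, Mul(-1, -4))), 5) = Add(Add(1, Add(1, 4)), 5) = Add(Add(1, 5), 5) = Add(6, 5) = 11)
Pow(Add(-127, Function('W')(Add(Mul(1, Pow(6, -1)), Mul(7, Pow(1, -1))))), 2) = Pow(Add(-127, 11), 2) = Pow(-116, 2) = 13456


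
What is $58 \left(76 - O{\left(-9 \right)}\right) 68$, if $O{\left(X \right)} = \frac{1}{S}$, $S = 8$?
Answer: $299251$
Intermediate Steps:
$O{\left(X \right)} = \frac{1}{8}$
$58 \left(76 - O{\left(-9 \right)}\right) 68 = 58 \left(76 - \frac{1}{8}\right) 68 = 58 \cdot \frac{607}{8} \cdot 68 = \frac{17603}{4} \cdot 68 = 299251$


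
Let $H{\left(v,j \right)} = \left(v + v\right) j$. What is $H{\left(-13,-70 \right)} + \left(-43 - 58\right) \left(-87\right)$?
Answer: $10607$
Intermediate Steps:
$H{\left(v,j \right)} = 2 j v$ ($H{\left(v,j \right)} = 2 v j = 2 j v$)
$H{\left(-13,-70 \right)} + \left(-43 - 58\right) \left(-87\right) = 2 \left(-70\right) \left(-13\right) + \left(-43 - 58\right) \left(-87\right) = 1820 - -8787 = 1820 + 8787 = 10607$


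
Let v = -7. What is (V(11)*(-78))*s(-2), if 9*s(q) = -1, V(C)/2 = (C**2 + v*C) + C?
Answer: 2860/3 ≈ 953.33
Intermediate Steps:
V(C) = -12*C + 2*C**2 (V(C) = 2*((C**2 - 7*C) + C) = 2*(C**2 - 6*C) = -12*C + 2*C**2)
s(q) = -1/9 (s(q) = (1/9)*(-1) = -1/9)
(V(11)*(-78))*s(-2) = ((2*11*(-6 + 11))*(-78))*(-1/9) = ((2*11*5)*(-78))*(-1/9) = (110*(-78))*(-1/9) = -8580*(-1/9) = 2860/3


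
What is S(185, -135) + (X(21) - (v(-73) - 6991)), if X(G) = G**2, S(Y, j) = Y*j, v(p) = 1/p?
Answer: -1280638/73 ≈ -17543.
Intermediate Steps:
S(185, -135) + (X(21) - (v(-73) - 6991)) = 185*(-135) + (21**2 - (1/(-73) - 6991)) = -24975 + (441 - (-1/73 - 6991)) = -24975 + (441 - 1*(-510344/73)) = -24975 + (441 + 510344/73) = -24975 + 542537/73 = -1280638/73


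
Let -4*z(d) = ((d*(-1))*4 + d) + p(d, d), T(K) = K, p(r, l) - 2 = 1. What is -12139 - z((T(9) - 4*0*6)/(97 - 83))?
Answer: -679769/56 ≈ -12139.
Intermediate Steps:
p(r, l) = 3 (p(r, l) = 2 + 1 = 3)
z(d) = -¾ + 3*d/4 (z(d) = -(((d*(-1))*4 + d) + 3)/4 = -((-d*4 + d) + 3)/4 = -((-4*d + d) + 3)/4 = -(-3*d + 3)/4 = -(3 - 3*d)/4 = -¾ + 3*d/4)
-12139 - z((T(9) - 4*0*6)/(97 - 83)) = -12139 - (-¾ + 3*((9 - 4*0*6)/(97 - 83))/4) = -12139 - (-¾ + 3*((9 + 0*6)/14)/4) = -12139 - (-¾ + 3*((9 + 0)*(1/14))/4) = -12139 - (-¾ + 3*(9*(1/14))/4) = -12139 - (-¾ + (¾)*(9/14)) = -12139 - (-¾ + 27/56) = -12139 - 1*(-15/56) = -12139 + 15/56 = -679769/56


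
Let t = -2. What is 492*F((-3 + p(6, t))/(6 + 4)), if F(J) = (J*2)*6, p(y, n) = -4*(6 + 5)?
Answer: -138744/5 ≈ -27749.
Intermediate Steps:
p(y, n) = -44 (p(y, n) = -4*11 = -44)
F(J) = 12*J (F(J) = (2*J)*6 = 12*J)
492*F((-3 + p(6, t))/(6 + 4)) = 492*(12*((-3 - 44)/(6 + 4))) = 492*(12*(-47/10)) = 492*(-282/5) = -138744/5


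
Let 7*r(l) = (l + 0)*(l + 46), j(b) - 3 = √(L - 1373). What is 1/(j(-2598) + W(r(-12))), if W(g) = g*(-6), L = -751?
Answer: 5761/2066679 - 98*I*√59/2066679 ≈ 0.0027876 - 0.00036423*I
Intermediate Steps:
j(b) = 3 + 6*I*√59 (j(b) = 3 + √(-751 - 1373) = 3 + √(-2124) = 3 + 6*I*√59)
r(l) = l*(46 + l)/7 (r(l) = ((l + 0)*(l + 46))/7 = (l*(46 + l))/7 = l*(46 + l)/7)
W(g) = -6*g
1/(j(-2598) + W(r(-12))) = 1/((3 + 6*I*√59) - 6*(-12)*(46 - 12)/7) = 1/((3 + 6*I*√59) - 6*(-12)*34/7) = 1/((3 + 6*I*√59) - 6*(-408/7)) = 1/((3 + 6*I*√59) + 2448/7) = 1/(2469/7 + 6*I*√59)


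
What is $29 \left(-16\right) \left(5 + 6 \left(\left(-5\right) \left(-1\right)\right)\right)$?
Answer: $-16240$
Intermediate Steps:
$29 \left(-16\right) \left(5 + 6 \left(\left(-5\right) \left(-1\right)\right)\right) = - 464 \left(5 + 6 \cdot 5\right) = - 464 \left(5 + 30\right) = \left(-464\right) 35 = -16240$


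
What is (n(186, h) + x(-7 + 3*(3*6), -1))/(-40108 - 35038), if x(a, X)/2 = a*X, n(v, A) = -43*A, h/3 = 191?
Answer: 24733/75146 ≈ 0.32913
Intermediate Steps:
h = 573 (h = 3*191 = 573)
x(a, X) = 2*X*a (x(a, X) = 2*(a*X) = 2*(X*a) = 2*X*a)
(n(186, h) + x(-7 + 3*(3*6), -1))/(-40108 - 35038) = (-43*573 + 2*(-1)*(-7 + 3*(3*6)))/(-40108 - 35038) = (-24639 + 2*(-1)*(-7 + 3*18))/(-75146) = (-24639 + 2*(-1)*(-7 + 54))*(-1/75146) = (-24639 + 2*(-1)*47)*(-1/75146) = (-24639 - 94)*(-1/75146) = -24733*(-1/75146) = 24733/75146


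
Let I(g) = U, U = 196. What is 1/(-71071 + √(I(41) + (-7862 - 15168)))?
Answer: -10153/721587125 - I*√466/721587125 ≈ -1.407e-5 - 2.9916e-8*I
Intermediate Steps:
I(g) = 196
1/(-71071 + √(I(41) + (-7862 - 15168))) = 1/(-71071 + √(196 + (-7862 - 15168))) = 1/(-71071 + √(196 - 23030)) = 1/(-71071 + √(-22834)) = 1/(-71071 + 7*I*√466)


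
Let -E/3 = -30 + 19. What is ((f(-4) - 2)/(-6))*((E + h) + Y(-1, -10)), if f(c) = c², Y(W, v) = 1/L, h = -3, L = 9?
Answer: -1897/27 ≈ -70.259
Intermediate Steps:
E = 33 (E = -3*(-30 + 19) = -3*(-11) = 33)
Y(W, v) = ⅑ (Y(W, v) = 1/9 = ⅑)
((f(-4) - 2)/(-6))*((E + h) + Y(-1, -10)) = (((-4)² - 2)/(-6))*((33 - 3) + ⅑) = ((16 - 2)*(-⅙))*(30 + ⅑) = (14*(-⅙))*(271/9) = -7/3*271/9 = -1897/27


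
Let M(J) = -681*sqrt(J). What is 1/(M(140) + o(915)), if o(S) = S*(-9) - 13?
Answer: -2062/775741 + 681*sqrt(35)/1551482 ≈ -6.1328e-5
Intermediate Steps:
o(S) = -13 - 9*S (o(S) = -9*S - 13 = -13 - 9*S)
1/(M(140) + o(915)) = 1/(-1362*sqrt(35) + (-13 - 9*915)) = 1/(-1362*sqrt(35) + (-13 - 8235)) = 1/(-1362*sqrt(35) - 8248) = 1/(-8248 - 1362*sqrt(35))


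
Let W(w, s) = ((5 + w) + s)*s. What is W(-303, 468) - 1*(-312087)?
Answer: 391647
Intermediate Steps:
W(w, s) = s*(5 + s + w) (W(w, s) = (5 + s + w)*s = s*(5 + s + w))
W(-303, 468) - 1*(-312087) = 468*(5 + 468 - 303) - 1*(-312087) = 468*170 + 312087 = 79560 + 312087 = 391647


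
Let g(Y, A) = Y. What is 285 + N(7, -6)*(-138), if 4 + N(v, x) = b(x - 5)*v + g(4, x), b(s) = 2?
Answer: -1647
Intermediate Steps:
N(v, x) = 2*v (N(v, x) = -4 + (2*v + 4) = -4 + (4 + 2*v) = 2*v)
285 + N(7, -6)*(-138) = 285 + (2*7)*(-138) = 285 + 14*(-138) = 285 - 1932 = -1647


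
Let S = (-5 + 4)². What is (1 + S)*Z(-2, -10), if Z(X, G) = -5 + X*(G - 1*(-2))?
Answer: 22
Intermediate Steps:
Z(X, G) = -5 + X*(2 + G) (Z(X, G) = -5 + X*(G + 2) = -5 + X*(2 + G))
S = 1 (S = (-1)² = 1)
(1 + S)*Z(-2, -10) = (1 + 1)*(-5 + 2*(-2) - 10*(-2)) = 2*(-5 - 4 + 20) = 2*11 = 22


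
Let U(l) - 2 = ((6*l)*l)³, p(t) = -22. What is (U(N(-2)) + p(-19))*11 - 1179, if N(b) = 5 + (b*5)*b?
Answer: 580078123601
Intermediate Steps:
N(b) = 5 + 5*b² (N(b) = 5 + (5*b)*b = 5 + 5*b²)
U(l) = 2 + 216*l⁶ (U(l) = 2 + ((6*l)*l)³ = 2 + (6*l²)³ = 2 + 216*l⁶)
(U(N(-2)) + p(-19))*11 - 1179 = ((2 + 216*(5 + 5*(-2)²)⁶) - 22)*11 - 1179 = ((2 + 216*(5 + 5*4)⁶) - 22)*11 - 1179 = ((2 + 216*(5 + 20)⁶) - 22)*11 - 1179 = ((2 + 216*25⁶) - 22)*11 - 1179 = ((2 + 216*244140625) - 22)*11 - 1179 = ((2 + 52734375000) - 22)*11 - 1179 = (52734375002 - 22)*11 - 1179 = 52734374980*11 - 1179 = 580078124780 - 1179 = 580078123601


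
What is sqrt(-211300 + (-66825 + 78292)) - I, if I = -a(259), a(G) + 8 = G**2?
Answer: 67073 + I*sqrt(199833) ≈ 67073.0 + 447.03*I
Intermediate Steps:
a(G) = -8 + G**2
I = -67073 (I = -(-8 + 259**2) = -(-8 + 67081) = -1*67073 = -67073)
sqrt(-211300 + (-66825 + 78292)) - I = sqrt(-211300 + (-66825 + 78292)) - 1*(-67073) = sqrt(-211300 + 11467) + 67073 = sqrt(-199833) + 67073 = I*sqrt(199833) + 67073 = 67073 + I*sqrt(199833)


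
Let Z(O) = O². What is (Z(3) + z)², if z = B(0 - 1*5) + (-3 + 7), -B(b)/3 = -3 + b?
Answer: 1369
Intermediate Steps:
B(b) = 9 - 3*b (B(b) = -3*(-3 + b) = 9 - 3*b)
z = 28 (z = (9 - 3*(0 - 1*5)) + (-3 + 7) = (9 - 3*(0 - 5)) + 4 = (9 - 3*(-5)) + 4 = (9 + 15) + 4 = 24 + 4 = 28)
(Z(3) + z)² = (3² + 28)² = (9 + 28)² = 37² = 1369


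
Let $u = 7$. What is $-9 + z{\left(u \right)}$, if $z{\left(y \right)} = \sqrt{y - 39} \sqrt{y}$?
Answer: $-9 + 4 i \sqrt{14} \approx -9.0 + 14.967 i$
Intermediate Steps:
$z{\left(y \right)} = \sqrt{y} \sqrt{-39 + y}$ ($z{\left(y \right)} = \sqrt{-39 + y} \sqrt{y} = \sqrt{y} \sqrt{-39 + y}$)
$-9 + z{\left(u \right)} = -9 + \sqrt{7} \sqrt{-39 + 7} = -9 + \sqrt{7} \sqrt{-32} = -9 + \sqrt{7} \cdot 4 i \sqrt{2} = -9 + 4 i \sqrt{14}$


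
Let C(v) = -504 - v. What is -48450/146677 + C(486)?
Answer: -145258680/146677 ≈ -990.33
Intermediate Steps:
-48450/146677 + C(486) = -48450/146677 + (-504 - 1*486) = -48450*1/146677 + (-504 - 486) = -48450/146677 - 990 = -145258680/146677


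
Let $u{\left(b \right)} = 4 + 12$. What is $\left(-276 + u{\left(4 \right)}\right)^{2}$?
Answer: $67600$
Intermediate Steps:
$u{\left(b \right)} = 16$
$\left(-276 + u{\left(4 \right)}\right)^{2} = \left(-276 + 16\right)^{2} = \left(-260\right)^{2} = 67600$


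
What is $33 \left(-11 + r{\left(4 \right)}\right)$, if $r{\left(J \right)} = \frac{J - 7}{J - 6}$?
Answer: $- \frac{627}{2} \approx -313.5$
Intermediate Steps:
$r{\left(J \right)} = \frac{-7 + J}{-6 + J}$
$33 \left(-11 + r{\left(4 \right)}\right) = 33 \left(-11 + \frac{-7 + 4}{-6 + 4}\right) = 33 \left(-11 + \frac{1}{-2} \left(-3\right)\right) = 33 \left(-11 - - \frac{3}{2}\right) = 33 \left(-11 + \frac{3}{2}\right) = 33 \left(- \frac{19}{2}\right) = - \frac{627}{2}$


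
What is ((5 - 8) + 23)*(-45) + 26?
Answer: -874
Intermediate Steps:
((5 - 8) + 23)*(-45) + 26 = (-3 + 23)*(-45) + 26 = 20*(-45) + 26 = -900 + 26 = -874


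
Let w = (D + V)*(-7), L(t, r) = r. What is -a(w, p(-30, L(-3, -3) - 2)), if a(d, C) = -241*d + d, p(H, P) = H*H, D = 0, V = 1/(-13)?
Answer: 1680/13 ≈ 129.23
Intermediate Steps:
V = -1/13 ≈ -0.076923
w = 7/13 (w = (0 - 1/13)*(-7) = -1/13*(-7) = 7/13 ≈ 0.53846)
p(H, P) = H²
a(d, C) = -240*d
-a(w, p(-30, L(-3, -3) - 2)) = -(-240)*7/13 = -1*(-1680/13) = 1680/13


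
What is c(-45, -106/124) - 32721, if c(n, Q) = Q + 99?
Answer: -2022617/62 ≈ -32623.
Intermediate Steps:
c(n, Q) = 99 + Q
c(-45, -106/124) - 32721 = (99 - 106/124) - 32721 = (99 - 106*1/124) - 32721 = (99 - 53/62) - 32721 = 6085/62 - 32721 = -2022617/62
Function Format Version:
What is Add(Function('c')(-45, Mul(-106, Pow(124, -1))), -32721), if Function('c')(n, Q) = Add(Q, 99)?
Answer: Rational(-2022617, 62) ≈ -32623.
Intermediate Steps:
Function('c')(n, Q) = Add(99, Q)
Add(Function('c')(-45, Mul(-106, Pow(124, -1))), -32721) = Add(Add(99, Mul(-106, Pow(124, -1))), -32721) = Add(Add(99, Mul(-106, Rational(1, 124))), -32721) = Add(Add(99, Rational(-53, 62)), -32721) = Add(Rational(6085, 62), -32721) = Rational(-2022617, 62)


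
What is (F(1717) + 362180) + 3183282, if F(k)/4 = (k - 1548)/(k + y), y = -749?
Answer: 858001973/242 ≈ 3.5455e+6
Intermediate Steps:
F(k) = 4*(-1548 + k)/(-749 + k) (F(k) = 4*((k - 1548)/(k - 749)) = 4*((-1548 + k)/(-749 + k)) = 4*(-1548 + k)/(-749 + k))
(F(1717) + 362180) + 3183282 = (4*(-1548 + 1717)/(-749 + 1717) + 362180) + 3183282 = (4*169/968 + 362180) + 3183282 = (4*(1/968)*169 + 362180) + 3183282 = (169/242 + 362180) + 3183282 = 87647729/242 + 3183282 = 858001973/242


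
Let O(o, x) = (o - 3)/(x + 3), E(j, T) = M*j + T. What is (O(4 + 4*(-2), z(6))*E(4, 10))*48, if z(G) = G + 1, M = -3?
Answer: 336/5 ≈ 67.200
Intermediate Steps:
E(j, T) = T - 3*j (E(j, T) = -3*j + T = T - 3*j)
z(G) = 1 + G
O(o, x) = (-3 + o)/(3 + x)
(O(4 + 4*(-2), z(6))*E(4, 10))*48 = (((-3 + (4 + 4*(-2)))/(3 + (1 + 6)))*(10 - 3*4))*48 = (((-3 + (4 - 8))/(3 + 7))*(10 - 12))*48 = (((-3 - 4)/10)*(-2))*48 = (((1/10)*(-7))*(-2))*48 = -7/10*(-2)*48 = (7/5)*48 = 336/5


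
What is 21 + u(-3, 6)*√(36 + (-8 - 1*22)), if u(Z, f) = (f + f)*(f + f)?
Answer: 21 + 144*√6 ≈ 373.73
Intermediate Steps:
u(Z, f) = 4*f² (u(Z, f) = (2*f)*(2*f) = 4*f²)
21 + u(-3, 6)*√(36 + (-8 - 1*22)) = 21 + (4*6²)*√(36 + (-8 - 1*22)) = 21 + (4*36)*√(36 + (-8 - 22)) = 21 + 144*√(36 - 30) = 21 + 144*√6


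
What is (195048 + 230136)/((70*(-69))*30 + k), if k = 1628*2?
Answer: -106296/35411 ≈ -3.0018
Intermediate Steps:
k = 3256
(195048 + 230136)/((70*(-69))*30 + k) = (195048 + 230136)/((70*(-69))*30 + 3256) = 425184/(-4830*30 + 3256) = 425184/(-144900 + 3256) = 425184/(-141644) = 425184*(-1/141644) = -106296/35411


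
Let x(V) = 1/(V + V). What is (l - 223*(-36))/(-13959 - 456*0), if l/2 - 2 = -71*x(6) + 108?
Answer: -49417/83754 ≈ -0.59003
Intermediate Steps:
x(V) = 1/(2*V)
l = 1249/6 (l = 4 + 2*(-71/(2*6) + 108) = 4 + 2*(-71*1/12 + 108) = 4 + 2*(-71/12 + 108) = 4 + 2*(1225/12) = 4 + 1225/6 = 1249/6 ≈ 208.17)
(l - 223*(-36))/(-13959 - 456*0) = (1249/6 - 223*(-36))/(-13959 - 456*0) = (1249/6 + 8028)/(-13959 + 0) = (49417/6)/(-13959) = (49417/6)*(-1/13959) = -49417/83754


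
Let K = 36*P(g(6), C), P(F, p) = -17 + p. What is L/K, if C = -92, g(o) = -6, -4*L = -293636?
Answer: -73409/3924 ≈ -18.708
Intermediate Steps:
L = 73409 (L = -1/4*(-293636) = 73409)
K = -3924 (K = 36*(-17 - 92) = 36*(-109) = -3924)
L/K = 73409/(-3924) = 73409*(-1/3924) = -73409/3924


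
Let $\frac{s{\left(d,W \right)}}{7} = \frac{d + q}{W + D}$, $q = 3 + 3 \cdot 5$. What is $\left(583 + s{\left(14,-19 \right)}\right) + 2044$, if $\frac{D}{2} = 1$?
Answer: $\frac{44435}{17} \approx 2613.8$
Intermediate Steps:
$D = 2$ ($D = 2 \cdot 1 = 2$)
$q = 18$ ($q = 3 + 15 = 18$)
$s{\left(d,W \right)} = \frac{7 \left(18 + d\right)}{2 + W}$ ($s{\left(d,W \right)} = 7 \frac{d + 18}{W + 2} = 7 \frac{18 + d}{2 + W} = \frac{7 \left(18 + d\right)}{2 + W}$)
$\left(583 + s{\left(14,-19 \right)}\right) + 2044 = \left(583 + \frac{7 \left(18 + 14\right)}{2 - 19}\right) + 2044 = \left(583 + 7 \frac{1}{-17} \cdot 32\right) + 2044 = \left(583 + 7 \left(- \frac{1}{17}\right) 32\right) + 2044 = \left(583 - \frac{224}{17}\right) + 2044 = \frac{9687}{17} + 2044 = \frac{44435}{17}$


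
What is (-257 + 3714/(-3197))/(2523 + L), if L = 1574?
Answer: -825343/13098109 ≈ -0.063012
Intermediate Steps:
(-257 + 3714/(-3197))/(2523 + L) = (-257 + 3714/(-3197))/(2523 + 1574) = (-257 + 3714*(-1/3197))/4097 = (-257 - 3714/3197)*(1/4097) = -825343/3197*1/4097 = -825343/13098109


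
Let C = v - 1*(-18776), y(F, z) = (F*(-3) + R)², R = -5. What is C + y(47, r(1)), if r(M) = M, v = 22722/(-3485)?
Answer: 139697898/3485 ≈ 40086.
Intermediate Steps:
v = -22722/3485 (v = 22722*(-1/3485) = -22722/3485 ≈ -6.5199)
y(F, z) = (-5 - 3*F)² (y(F, z) = (F*(-3) - 5)² = (-3*F - 5)² = (-5 - 3*F)²)
C = 65411638/3485 (C = -22722/3485 - 1*(-18776) = -22722/3485 + 18776 = 65411638/3485 ≈ 18769.)
C + y(47, r(1)) = 65411638/3485 + (5 + 3*47)² = 65411638/3485 + (5 + 141)² = 65411638/3485 + 146² = 65411638/3485 + 21316 = 139697898/3485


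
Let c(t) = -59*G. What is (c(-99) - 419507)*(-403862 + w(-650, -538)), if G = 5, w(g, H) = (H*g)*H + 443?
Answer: 79150316660238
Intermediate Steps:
w(g, H) = 443 + g*H² (w(g, H) = g*H² + 443 = 443 + g*H²)
c(t) = -295 (c(t) = -59*5 = -295)
(c(-99) - 419507)*(-403862 + w(-650, -538)) = (-295 - 419507)*(-403862 + (443 - 650*(-538)²)) = -419802*(-403862 + (443 - 650*289444)) = -419802*(-403862 + (443 - 188138600)) = -419802*(-403862 - 188138157) = -419802*(-188542019) = 79150316660238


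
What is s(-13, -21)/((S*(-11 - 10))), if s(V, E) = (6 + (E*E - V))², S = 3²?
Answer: -211600/189 ≈ -1119.6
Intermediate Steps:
S = 9
s(V, E) = (6 + E² - V)² (s(V, E) = (6 + (E² - V))² = (6 + E² - V)²)
s(-13, -21)/((S*(-11 - 10))) = (6 + (-21)² - 1*(-13))²/((9*(-11 - 10))) = (6 + 441 + 13)²/((9*(-21))) = 460²/(-189) = 211600*(-1/189) = -211600/189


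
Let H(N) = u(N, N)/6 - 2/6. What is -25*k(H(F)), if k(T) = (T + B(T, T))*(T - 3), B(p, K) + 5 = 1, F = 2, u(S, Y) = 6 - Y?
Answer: -2200/9 ≈ -244.44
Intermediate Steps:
B(p, K) = -4 (B(p, K) = -5 + 1 = -4)
H(N) = ⅔ - N/6 (H(N) = (6 - N)/6 - 2/6 = (6 - N)*(⅙) - 2*⅙ = (1 - N/6) - ⅓ = ⅔ - N/6)
k(T) = (-4 + T)*(-3 + T) (k(T) = (T - 4)*(T - 3) = (-4 + T)*(-3 + T))
-25*k(H(F)) = -25*(12 + (⅔ - ⅙*2)² - 7*(⅔ - ⅙*2)) = -25*(12 + (⅔ - ⅓)² - 7*(⅔ - ⅓)) = -25*(12 + (⅓)² - 7*⅓) = -25*(12 + ⅑ - 7/3) = -25*88/9 = -2200/9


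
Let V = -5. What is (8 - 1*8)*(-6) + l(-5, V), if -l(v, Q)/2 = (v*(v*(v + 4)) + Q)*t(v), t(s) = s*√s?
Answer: -300*I*√5 ≈ -670.82*I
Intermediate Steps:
t(s) = s^(3/2)
l(v, Q) = -2*v^(3/2)*(Q + v²*(4 + v)) (l(v, Q) = -2*(v*(v*(v + 4)) + Q)*v^(3/2) = -2*(v*(v*(4 + v)) + Q)*v^(3/2) = -2*(v²*(4 + v) + Q)*v^(3/2) = -2*(Q + v²*(4 + v))*v^(3/2) = -2*v^(3/2)*(Q + v²*(4 + v)))
(8 - 1*8)*(-6) + l(-5, V) = (8 - 1*8)*(-6) + 2*(-5)^(3/2)*(-1*(-5) - 1*(-5)³ - 4*(-5)²) = (8 - 8)*(-6) + 2*(-5*I*√5)*(5 - 1*(-125) - 4*25) = 0*(-6) + 2*(-5*I*√5)*(5 + 125 - 100) = 0 + 2*(-5*I*√5)*30 = 0 - 300*I*√5 = -300*I*√5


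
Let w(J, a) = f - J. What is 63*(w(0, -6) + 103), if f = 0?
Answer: 6489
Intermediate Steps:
w(J, a) = -J (w(J, a) = 0 - J = -J)
63*(w(0, -6) + 103) = 63*(-1*0 + 103) = 63*(0 + 103) = 63*103 = 6489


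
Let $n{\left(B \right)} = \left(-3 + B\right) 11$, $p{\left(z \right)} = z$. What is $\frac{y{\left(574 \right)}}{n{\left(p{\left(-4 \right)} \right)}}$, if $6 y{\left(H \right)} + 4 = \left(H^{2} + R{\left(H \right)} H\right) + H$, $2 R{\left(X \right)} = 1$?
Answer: $- \frac{110111}{154} \approx -715.01$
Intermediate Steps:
$R{\left(X \right)} = \frac{1}{2}$ ($R{\left(X \right)} = \frac{1}{2} \cdot 1 = \frac{1}{2}$)
$y{\left(H \right)} = - \frac{2}{3} + \frac{H}{4} + \frac{H^{2}}{6}$ ($y{\left(H \right)} = - \frac{2}{3} + \frac{\left(H^{2} + \frac{H}{2}\right) + H}{6} = - \frac{2}{3} + \frac{H^{2} + \frac{3 H}{2}}{6} = - \frac{2}{3} + \left(\frac{H}{4} + \frac{H^{2}}{6}\right) = - \frac{2}{3} + \frac{H}{4} + \frac{H^{2}}{6}$)
$n{\left(B \right)} = -33 + 11 B$
$\frac{y{\left(574 \right)}}{n{\left(p{\left(-4 \right)} \right)}} = \frac{- \frac{2}{3} + \frac{1}{4} \cdot 574 + \frac{574^{2}}{6}}{-33 + 11 \left(-4\right)} = \frac{- \frac{2}{3} + \frac{287}{2} + \frac{1}{6} \cdot 329476}{-33 - 44} = \frac{- \frac{2}{3} + \frac{287}{2} + \frac{164738}{3}}{-77} = \frac{110111}{2} \left(- \frac{1}{77}\right) = - \frac{110111}{154}$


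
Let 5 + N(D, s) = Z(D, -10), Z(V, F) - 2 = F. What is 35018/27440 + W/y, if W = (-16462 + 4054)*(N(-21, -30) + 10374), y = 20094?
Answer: -293913600919/45948280 ≈ -6396.6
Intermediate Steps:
Z(V, F) = 2 + F
N(D, s) = -13 (N(D, s) = -5 + (2 - 10) = -5 - 8 = -13)
W = -128559288 (W = (-16462 + 4054)*(-13 + 10374) = -12408*10361 = -128559288)
35018/27440 + W/y = 35018/27440 - 128559288/20094 = 35018*(1/27440) - 128559288*1/20094 = 17509/13720 - 21426548/3349 = -293913600919/45948280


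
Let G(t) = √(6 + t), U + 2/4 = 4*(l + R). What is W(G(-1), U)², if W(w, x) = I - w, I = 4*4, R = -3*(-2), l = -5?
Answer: (16 - √5)² ≈ 189.45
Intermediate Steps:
R = 6
U = 7/2 (U = -½ + 4*(-5 + 6) = -½ + 4*1 = -½ + 4 = 7/2 ≈ 3.5000)
I = 16
W(w, x) = 16 - w
W(G(-1), U)² = (16 - √(6 - 1))² = (16 - √5)²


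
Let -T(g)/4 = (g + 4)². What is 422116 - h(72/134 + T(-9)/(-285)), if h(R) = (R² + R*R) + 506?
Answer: 6149058073882/14584761 ≈ 4.2161e+5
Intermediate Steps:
T(g) = -4*(4 + g)² (T(g) = -4*(g + 4)² = -4*(4 + g)²)
h(R) = 506 + 2*R² (h(R) = (R² + R²) + 506 = 2*R² + 506 = 506 + 2*R²)
422116 - h(72/134 + T(-9)/(-285)) = 422116 - (506 + 2*(72/134 - 4*(4 - 9)²/(-285))²) = 422116 - (506 + 2*(72*(1/134) - 4*(-5)²*(-1/285))²) = 422116 - (506 + 2*(36/67 - 4*25*(-1/285))²) = 422116 - (506 + 2*(36/67 - 100*(-1/285))²) = 422116 - (506 + 2*(36/67 + 20/57)²) = 422116 - (506 + 2*(3392/3819)²) = 422116 - (506 + 2*(11505664/14584761)) = 422116 - (506 + 23011328/14584761) = 422116 - 1*7402900394/14584761 = 422116 - 7402900394/14584761 = 6149058073882/14584761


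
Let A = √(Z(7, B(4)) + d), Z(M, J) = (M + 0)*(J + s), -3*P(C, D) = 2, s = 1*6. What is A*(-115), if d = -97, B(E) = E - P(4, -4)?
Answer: -115*I*√201/3 ≈ -543.47*I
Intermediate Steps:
s = 6
P(C, D) = -⅔ (P(C, D) = -⅓*2 = -⅔)
B(E) = ⅔ + E (B(E) = E - 1*(-⅔) = E + ⅔ = ⅔ + E)
Z(M, J) = M*(6 + J) (Z(M, J) = (M + 0)*(J + 6) = M*(6 + J))
A = I*√201/3 (A = √(7*(6 + (⅔ + 4)) - 97) = √(7*(6 + 14/3) - 97) = √(7*(32/3) - 97) = √(224/3 - 97) = √(-67/3) = I*√201/3 ≈ 4.7258*I)
A*(-115) = (I*√201/3)*(-115) = -115*I*√201/3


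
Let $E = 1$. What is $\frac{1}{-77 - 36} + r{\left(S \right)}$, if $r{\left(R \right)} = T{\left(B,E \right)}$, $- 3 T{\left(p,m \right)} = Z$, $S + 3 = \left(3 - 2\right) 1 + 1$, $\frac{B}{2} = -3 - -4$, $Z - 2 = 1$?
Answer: $- \frac{114}{113} \approx -1.0089$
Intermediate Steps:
$Z = 3$ ($Z = 2 + 1 = 3$)
$B = 2$ ($B = 2 \left(-3 - -4\right) = 2 \left(-3 + 4\right) = 2 \cdot 1 = 2$)
$S = -1$ ($S = -3 + \left(\left(3 - 2\right) 1 + 1\right) = -3 + \left(1 \cdot 1 + 1\right) = -3 + \left(1 + 1\right) = -3 + 2 = -1$)
$T{\left(p,m \right)} = -1$ ($T{\left(p,m \right)} = \left(- \frac{1}{3}\right) 3 = -1$)
$r{\left(R \right)} = -1$
$\frac{1}{-77 - 36} + r{\left(S \right)} = \frac{1}{-77 - 36} - 1 = \frac{1}{-113} - 1 = - \frac{1}{113} - 1 = - \frac{114}{113}$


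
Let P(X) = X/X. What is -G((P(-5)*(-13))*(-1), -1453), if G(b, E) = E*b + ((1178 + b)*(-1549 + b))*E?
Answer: -2658064439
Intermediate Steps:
P(X) = 1
G(b, E) = E*b + E*(-1549 + b)*(1178 + b) (G(b, E) = E*b + ((-1549 + b)*(1178 + b))*E = E*b + E*(-1549 + b)*(1178 + b))
-G((P(-5)*(-13))*(-1), -1453) = -(-1453)*(-1824722 + ((1*(-13))*(-1))² - 370*1*(-13)*(-1)) = -(-1453)*(-1824722 + (-13*(-1))² - (-4810)*(-1)) = -(-1453)*(-1824722 + 13² - 370*13) = -(-1453)*(-1824722 + 169 - 4810) = -(-1453)*(-1829363) = -1*2658064439 = -2658064439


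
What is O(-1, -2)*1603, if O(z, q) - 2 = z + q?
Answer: -1603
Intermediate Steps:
O(z, q) = 2 + q + z (O(z, q) = 2 + (z + q) = 2 + (q + z) = 2 + q + z)
O(-1, -2)*1603 = (2 - 2 - 1)*1603 = -1*1603 = -1603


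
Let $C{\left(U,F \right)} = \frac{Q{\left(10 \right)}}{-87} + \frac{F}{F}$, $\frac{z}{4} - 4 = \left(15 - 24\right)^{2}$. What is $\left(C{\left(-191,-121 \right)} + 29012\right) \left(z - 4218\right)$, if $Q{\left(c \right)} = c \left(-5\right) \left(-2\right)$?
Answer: $- \frac{9788192218}{87} \approx -1.1251 \cdot 10^{8}$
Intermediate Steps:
$Q{\left(c \right)} = 10 c$ ($Q{\left(c \right)} = - 5 c \left(-2\right) = 10 c$)
$z = 340$ ($z = 16 + 4 \left(15 - 24\right)^{2} = 16 + 4 \left(-9\right)^{2} = 16 + 4 \cdot 81 = 16 + 324 = 340$)
$C{\left(U,F \right)} = - \frac{13}{87}$ ($C{\left(U,F \right)} = \frac{10 \cdot 10}{-87} + \frac{F}{F} = 100 \left(- \frac{1}{87}\right) + 1 = - \frac{100}{87} + 1 = - \frac{13}{87}$)
$\left(C{\left(-191,-121 \right)} + 29012\right) \left(z - 4218\right) = \left(- \frac{13}{87} + 29012\right) \left(340 - 4218\right) = \frac{2524031}{87} \left(-3878\right) = - \frac{9788192218}{87}$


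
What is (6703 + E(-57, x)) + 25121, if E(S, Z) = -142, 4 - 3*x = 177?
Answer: 31682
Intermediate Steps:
x = -173/3 (x = 4/3 - ⅓*177 = 4/3 - 59 = -173/3 ≈ -57.667)
(6703 + E(-57, x)) + 25121 = (6703 - 142) + 25121 = 6561 + 25121 = 31682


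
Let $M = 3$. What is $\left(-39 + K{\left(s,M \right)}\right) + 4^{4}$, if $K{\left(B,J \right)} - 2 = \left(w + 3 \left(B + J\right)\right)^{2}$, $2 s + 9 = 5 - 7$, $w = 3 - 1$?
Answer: $\frac{997}{4} \approx 249.25$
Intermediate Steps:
$w = 2$
$s = - \frac{11}{2}$ ($s = - \frac{9}{2} + \frac{5 - 7}{2} = - \frac{9}{2} + \frac{1}{2} \left(-2\right) = - \frac{9}{2} - 1 = - \frac{11}{2} \approx -5.5$)
$K{\left(B,J \right)} = 2 + \left(2 + 3 B + 3 J\right)^{2}$ ($K{\left(B,J \right)} = 2 + \left(2 + 3 \left(B + J\right)\right)^{2} = 2 + \left(2 + \left(3 B + 3 J\right)\right)^{2} = 2 + \left(2 + 3 B + 3 J\right)^{2}$)
$\left(-39 + K{\left(s,M \right)}\right) + 4^{4} = \left(-39 + \left(2 + \left(2 + 3 \left(- \frac{11}{2}\right) + 3 \cdot 3\right)^{2}\right)\right) + 4^{4} = \left(-39 + \left(2 + \left(2 - \frac{33}{2} + 9\right)^{2}\right)\right) + 256 = \left(-39 + \left(2 + \left(- \frac{11}{2}\right)^{2}\right)\right) + 256 = \left(-39 + \left(2 + \frac{121}{4}\right)\right) + 256 = \left(-39 + \frac{129}{4}\right) + 256 = - \frac{27}{4} + 256 = \frac{997}{4}$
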